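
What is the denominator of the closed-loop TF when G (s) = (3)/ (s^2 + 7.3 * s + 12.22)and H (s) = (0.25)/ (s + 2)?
Characteristic poly = G_den * H_den + G_num * H_num = (s^3 + 9.3*s^2 + 26.82*s + 24.44) + (0.75) = s^3 + 9.3*s^2 + 26.82*s + 25.19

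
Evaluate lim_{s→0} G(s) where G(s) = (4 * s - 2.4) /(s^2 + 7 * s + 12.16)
DC gain = G(0) = num(0)/den(0) = -2.4/12.16 = -0.1974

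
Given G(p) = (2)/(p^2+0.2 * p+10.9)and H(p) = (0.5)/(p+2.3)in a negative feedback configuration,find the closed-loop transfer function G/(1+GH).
Closed-loop T = G/(1+GH).
Numerator: G_num * H_den = 2*p + 4.6.
Denominator: G_den * H_den + G_num * H_num = (p^3 + 2.5*p^2 + 11.36*p + 25.07) + (1) = p^3 + 2.5*p^2 + 11.36*p + 26.07.
T(p) = (2*p + 4.6)/(p^3 + 2.5*p^2 + 11.36*p + 26.07)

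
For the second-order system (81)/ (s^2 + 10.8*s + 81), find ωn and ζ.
Standard form: ωn²/(s²+2ζωn·s+ωn²).
const=81=ωn² → ωn=9, s coeff=10.8=2ζωn → ζ=0.6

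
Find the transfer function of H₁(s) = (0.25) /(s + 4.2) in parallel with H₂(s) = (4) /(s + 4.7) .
Parallel: H = H₁ + H₂ = (n₁·d₂ + n₂·d₁)/(d₁·d₂).
n₁·d₂ = 0.25*s + 1.175. n₂·d₁ = 4*s + 16.8. Sum = 4.25*s + 17.975. d₁·d₂ = s^2 + 8.9*s + 19.74.
H(s) = (4.25*s + 17.975)/(s^2 + 8.9*s + 19.74)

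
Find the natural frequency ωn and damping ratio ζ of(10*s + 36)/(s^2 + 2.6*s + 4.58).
Underdamped: complex pole -1.3 + 1.7j. ωn = |pole| = 2.14, ζ = -Re(pole)/ωn = 0.6075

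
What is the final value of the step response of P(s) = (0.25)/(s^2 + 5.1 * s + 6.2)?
FVT: lim_{t→∞} y(t) = lim_{s→0} s*Y(s) where Y(s) = P(s)/s.
= lim_{s→0} P(s) = P(0) = num(0)/den(0) = 0.25/6.2 = 0.04032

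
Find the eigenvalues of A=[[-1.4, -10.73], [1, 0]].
Eigenvalues solve det(λI - A) = 0.
Characteristic polynomial: λ^2 + 1.4*λ + 10.73 = 0.
Roots: -0.7 + 3.2j, -0.7 - 3.2j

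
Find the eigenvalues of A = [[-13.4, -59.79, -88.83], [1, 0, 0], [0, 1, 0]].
Eigenvalues solve det(λI - A) = 0.
Characteristic polynomial: λ^3 + 13.4*λ^2 + 59.79*λ + 88.83 = 0.
Factor: (λ + 4.2)(λ + 4.5)(λ + 4.7) = 0.
Roots: -4.2, -4.5, -4.7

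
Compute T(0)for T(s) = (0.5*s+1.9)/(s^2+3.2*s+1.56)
DC gain = T(0) = num(0)/den(0) = 1.9/1.56 = 1.218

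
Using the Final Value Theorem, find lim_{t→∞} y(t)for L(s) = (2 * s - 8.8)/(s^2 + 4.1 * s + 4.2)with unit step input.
FVT: lim_{t→∞} y(t) = lim_{s→0} s*Y(s) where Y(s) = L(s)/s.
= lim_{s→0} L(s) = L(0) = num(0)/den(0) = -8.8/4.2 = -2.095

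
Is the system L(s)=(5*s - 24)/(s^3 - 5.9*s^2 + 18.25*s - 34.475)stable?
Denominator: s^3 - 5.9*s^2 + 18.25*s - 34.475 = (s - 3.5)(s^2 - 2.4*s + 9.85). Poles: 1.2 + 2.9j, 1.2 - 2.9j, 3.5. All Re(p)<0: No (unstable)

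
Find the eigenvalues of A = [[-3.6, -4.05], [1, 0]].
Eigenvalues solve det(λI - A) = 0.
Characteristic polynomial: λ^2 + 3.6*λ + 4.05 = 0.
Roots: -1.8 + 0.9j, -1.8 - 0.9j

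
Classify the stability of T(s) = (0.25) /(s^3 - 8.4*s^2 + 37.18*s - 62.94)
Denominator: s^3 - 8.4*s^2 + 37.18*s - 62.94 = (s - 3)(s^2 - 5.4*s + 20.98). Poles: 2.7 + 3.7j, 2.7 - 3.7j, 3. Unstable (3 pole(s) in RHP)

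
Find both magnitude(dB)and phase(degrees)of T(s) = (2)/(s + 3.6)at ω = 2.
Substitute s = j*2: T(j2) = 0.424528 - 0.235849j.
|T| = 20*log₁₀(sqrt(Re²+Im²)) = -6.27 dB.
∠T = atan2(Im, Re) = -29.05°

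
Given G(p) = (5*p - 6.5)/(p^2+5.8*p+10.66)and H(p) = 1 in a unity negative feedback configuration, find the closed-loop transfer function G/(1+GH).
Closed-loop T = G/(1+GH).
Numerator: G_num * H_den = 5*p - 6.5.
Denominator: G_den * H_den + G_num * H_num = (p^2 + 5.8*p + 10.66) + (5*p - 6.5) = p^2 + 10.8*p + 4.16.
T(p) = (5*p - 6.5)/(p^2 + 10.8*p + 4.16)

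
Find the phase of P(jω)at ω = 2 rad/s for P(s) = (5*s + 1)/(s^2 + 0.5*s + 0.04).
Substitute s = j*2: P(j2) = 0.362076 - 2.43382j.
∠P(j2) = atan2(Im, Re) = atan2(-2.43382, 0.362076) = -81.54°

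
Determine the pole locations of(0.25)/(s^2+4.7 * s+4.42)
Set denominator = 0: s^2 + 4.7*s + 4.42 = (s + 1.3)(s + 3.4) = 0 → Poles: -1.3, -3.4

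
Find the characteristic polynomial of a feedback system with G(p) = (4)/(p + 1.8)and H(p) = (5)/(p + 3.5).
Characteristic poly = G_den * H_den + G_num * H_num = (p^2 + 5.3*p + 6.3) + (20) = p^2 + 5.3*p + 26.3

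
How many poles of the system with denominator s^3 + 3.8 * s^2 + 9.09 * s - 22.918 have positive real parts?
s^3 + 3.8*s^2 + 9.09*s - 22.918 = (s - 1.4)(s^2 + 5.2*s + 16.37). Poles: -2.6 + 3.1j, -2.6 - 3.1j, 1.4. RHP poles (Re>0): 1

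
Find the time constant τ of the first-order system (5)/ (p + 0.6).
First-order system: τ = -1/pole. Pole = -0.6. τ = -1/(-0.6) = 1.667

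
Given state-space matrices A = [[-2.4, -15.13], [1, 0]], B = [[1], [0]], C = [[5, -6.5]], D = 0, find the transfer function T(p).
T(p) = C(pI - A)⁻¹B + D.
Characteristic polynomial det(pI - A) = p^2 + 2.4*p + 15.13.
Numerator from C·adj(pI-A)·B + D·det(pI-A) = 5*p - 6.5.
T(p) = (5*p - 6.5)/(p^2 + 2.4*p + 15.13)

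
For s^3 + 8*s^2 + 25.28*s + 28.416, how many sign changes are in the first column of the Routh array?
Routh array:
s^3: [1, 25.28]; s^2: [8, 28.416]; s^1: [21.728]; s^0: [28.416]
First column: [1, 8, 21.728, 28.416]. Sign changes = 0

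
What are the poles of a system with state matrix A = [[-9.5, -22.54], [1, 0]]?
Eigenvalues solve det(λI - A) = 0.
Characteristic polynomial: λ^2 + 9.5*λ + 22.54 = 0.
Factor: (λ + 4.6)(λ + 4.9) = 0.
Roots: -4.6, -4.9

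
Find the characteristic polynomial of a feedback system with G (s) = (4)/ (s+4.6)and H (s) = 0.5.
Characteristic poly = G_den * H_den + G_num * H_num = (s + 4.6) + (2) = s + 6.6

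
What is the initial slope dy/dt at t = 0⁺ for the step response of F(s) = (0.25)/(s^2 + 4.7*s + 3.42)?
IVT: y'(0⁺) = lim_{s→∞} s²·Y(s) = lim_{s→∞} s·F(s).
deg(num) = 0, deg(den) = 2, relative degree = 2 ≥ 2, so s·F(s) → 0. Initial slope = 0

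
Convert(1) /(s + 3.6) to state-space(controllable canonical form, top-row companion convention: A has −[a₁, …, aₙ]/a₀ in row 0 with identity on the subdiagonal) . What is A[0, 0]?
Reachable canonical form for den = s + 3.6: top row of A = -[a₁,a₂,...,aₙ]/a₀, ones on the subdiagonal, zeros elsewhere.
A = [[-3.6]].
A[0,0] = -3.6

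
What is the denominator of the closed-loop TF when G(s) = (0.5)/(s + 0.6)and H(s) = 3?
Characteristic poly = G_den * H_den + G_num * H_num = (s + 0.6) + (1.5) = s + 2.1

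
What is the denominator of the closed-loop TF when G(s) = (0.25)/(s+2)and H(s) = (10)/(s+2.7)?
Characteristic poly = G_den * H_den + G_num * H_num = (s^2 + 4.7*s + 5.4) + (2.5) = s^2 + 4.7*s + 7.9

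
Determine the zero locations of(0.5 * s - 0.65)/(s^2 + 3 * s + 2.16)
Set numerator = 0: 0.5*s - 0.65 = 0 → Zeros: 1.3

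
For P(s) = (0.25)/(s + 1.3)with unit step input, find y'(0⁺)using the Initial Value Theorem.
IVT: y'(0⁺) = lim_{s→∞} s²·Y(s) = lim_{s→∞} s·P(s).
deg(num) = 0, deg(den) = 1, relative degree = 1, so s·P(s) → (leading num)/(leading den) = 0.25/1 = 0.25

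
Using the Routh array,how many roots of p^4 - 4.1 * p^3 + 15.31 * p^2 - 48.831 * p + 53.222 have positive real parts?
Routh array:
p^4: [1, 15.31, 53.222]; p^3: [-4.1, -48.831]; p^2: [3.4, 53.222]; p^1: [15.3485]; p^0: [53.222]
First column: [1, -4.1, 3.4, 15.3485, 53.222]. Sign changes = RHP roots = 2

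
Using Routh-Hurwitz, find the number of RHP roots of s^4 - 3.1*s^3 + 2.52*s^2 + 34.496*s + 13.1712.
Routh array:
s^4: [1, 2.52, 13.1712]; s^3: [-3.1, 34.496]; s^2: [13.6477, 13.1712]; s^1: [37.4878]; s^0: [13.1712]
First column: [1, -3.1, 13.6477, 37.4878, 13.1712]. Sign changes = RHP roots = 2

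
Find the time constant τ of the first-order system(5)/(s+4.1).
First-order system: τ = -1/pole. Pole = -4.1. τ = -1/(-4.1) = 0.2439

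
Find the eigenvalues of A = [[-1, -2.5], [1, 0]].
Eigenvalues solve det(λI - A) = 0.
Characteristic polynomial: λ^2 + λ + 2.5 = 0.
Roots: -0.5 + 1.5j, -0.5 - 1.5j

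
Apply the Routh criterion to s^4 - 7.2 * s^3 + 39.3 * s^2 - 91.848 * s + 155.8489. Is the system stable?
Routh array:
s^4: [1, 39.3, 155.8489]; s^3: [-7.2, -91.848]; s^2: [26.5433, 155.8489]; s^1: [-49.5733]; s^0: [155.8489]
First column: [1, -7.2, 26.5433, -49.5733, 155.8489]. Sign changes = 4.
No, unstable (4 RHP root(s))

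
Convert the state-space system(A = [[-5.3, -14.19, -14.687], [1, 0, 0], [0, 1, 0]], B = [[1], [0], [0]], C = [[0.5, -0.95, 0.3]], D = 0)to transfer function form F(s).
F(s) = C(sI - A)⁻¹B + D.
Characteristic polynomial det(sI - A) = s^3 + 5.3*s^2 + 14.19*s + 14.687.
Numerator from C·adj(sI-A)·B + D·det(sI-A) = 0.5*s^2 - 0.95*s + 0.3.
F(s) = (0.5*s^2 - 0.95*s + 0.3)/(s^3 + 5.3*s^2 + 14.19*s + 14.687)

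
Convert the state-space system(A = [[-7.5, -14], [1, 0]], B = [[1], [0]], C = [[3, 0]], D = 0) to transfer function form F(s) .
F(s) = C(sI - A)⁻¹B + D.
Characteristic polynomial det(sI - A) = s^2 + 7.5*s + 14.
Numerator from C·adj(sI-A)·B + D·det(sI-A) = 3*s.
F(s) = (3*s)/(s^2 + 7.5*s + 14)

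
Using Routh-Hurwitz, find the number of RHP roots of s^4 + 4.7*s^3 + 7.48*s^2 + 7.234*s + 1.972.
Routh array:
s^4: [1, 7.48, 1.972]; s^3: [4.7, 7.234]; s^2: [5.94085, 1.972]; s^1: [5.67389]; s^0: [1.972]
First column: [1, 4.7, 5.94085, 5.67389, 1.972]. Sign changes = RHP roots = 0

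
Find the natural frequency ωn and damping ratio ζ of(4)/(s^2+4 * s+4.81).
Underdamped: complex pole -2 + 0.9j. ωn = |pole| = 2.193, ζ = -Re(pole)/ωn = 0.9119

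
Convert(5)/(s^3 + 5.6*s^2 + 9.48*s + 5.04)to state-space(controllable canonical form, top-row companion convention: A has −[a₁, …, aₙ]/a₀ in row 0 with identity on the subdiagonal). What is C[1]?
Reachable canonical form: C = numerator coefficients (right-aligned, zero-padded to length n).
num = 5, C = [[0, 0, 5]].
C[1] = 0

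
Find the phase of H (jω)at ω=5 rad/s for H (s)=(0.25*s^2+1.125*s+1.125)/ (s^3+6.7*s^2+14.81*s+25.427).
Substitute s = j*5: H(j5) = 0.0193818 - 0.046543j.
∠H(j5) = atan2(Im, Re) = atan2(-0.046543, 0.0193818) = -67.39°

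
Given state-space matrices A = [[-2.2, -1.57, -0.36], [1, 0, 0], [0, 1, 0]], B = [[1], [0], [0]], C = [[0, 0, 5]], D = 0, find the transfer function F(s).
F(s) = C(sI - A)⁻¹B + D.
Characteristic polynomial det(sI - A) = s^3 + 2.2*s^2 + 1.57*s + 0.36.
Numerator from C·adj(sI-A)·B + D·det(sI-A) = 5.
F(s) = (5)/(s^3 + 2.2*s^2 + 1.57*s + 0.36)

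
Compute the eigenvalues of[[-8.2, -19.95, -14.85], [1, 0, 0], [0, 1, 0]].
Eigenvalues solve det(λI - A) = 0.
Characteristic polynomial: λ^3 + 8.2*λ^2 + 19.95*λ + 14.85 = 0.
Factor: (λ + 1.5)(λ + 2.2)(λ + 4.5) = 0.
Roots: -1.5, -2.2, -4.5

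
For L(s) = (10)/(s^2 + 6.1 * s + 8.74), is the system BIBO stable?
Denominator: s^2 + 6.1*s + 8.74 = (s + 3.8)(s + 2.3). Poles: -2.3, -3.8. All Re(p)<0: Yes (stable)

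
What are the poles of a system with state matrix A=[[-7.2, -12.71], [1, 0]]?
Eigenvalues solve det(λI - A) = 0.
Characteristic polynomial: λ^2 + 7.2*λ + 12.71 = 0.
Factor: (λ + 4.1)(λ + 3.1) = 0.
Roots: -3.1, -4.1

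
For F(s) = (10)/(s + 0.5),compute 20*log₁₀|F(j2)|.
Substitute s = j*2: F(j2) = 1.17647 - 4.70588j.
|F(j2)| = sqrt(Re² + Im²) = 4.851.
20*log₁₀(4.851) = 13.72 dB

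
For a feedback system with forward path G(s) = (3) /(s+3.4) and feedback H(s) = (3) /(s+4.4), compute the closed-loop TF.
Closed-loop T = G/(1+GH).
Numerator: G_num * H_den = 3*s + 13.2.
Denominator: G_den * H_den + G_num * H_num = (s^2 + 7.8*s + 14.96) + (9) = s^2 + 7.8*s + 23.96.
T(s) = (3*s + 13.2)/(s^2 + 7.8*s + 23.96)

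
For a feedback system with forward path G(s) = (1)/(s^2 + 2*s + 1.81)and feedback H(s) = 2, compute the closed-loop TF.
Closed-loop T = G/(1+GH).
Numerator: G_num * H_den = 1.
Denominator: G_den * H_den + G_num * H_num = (s^2 + 2*s + 1.81) + (2) = s^2 + 2*s + 3.81.
T(s) = (1)/(s^2 + 2*s + 3.81)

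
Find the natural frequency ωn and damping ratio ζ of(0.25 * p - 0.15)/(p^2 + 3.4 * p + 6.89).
Underdamped: complex pole -1.7 + 2j. ωn = |pole| = 2.625, ζ = -Re(pole)/ωn = 0.6476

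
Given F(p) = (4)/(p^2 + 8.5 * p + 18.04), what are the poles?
Set denominator = 0: p^2 + 8.5*p + 18.04 = (p + 4.1)(p + 4.4) = 0 → Poles: -4.1, -4.4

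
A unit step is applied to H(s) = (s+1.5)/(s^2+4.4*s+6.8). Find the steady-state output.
FVT: lim_{t→∞} y(t) = lim_{s→0} s*Y(s) where Y(s) = H(s)/s.
= lim_{s→0} H(s) = H(0) = num(0)/den(0) = 1.5/6.8 = 0.2206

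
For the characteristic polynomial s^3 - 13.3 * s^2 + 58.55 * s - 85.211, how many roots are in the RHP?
s^3 - 13.3*s^2 + 58.55*s - 85.211 = (s - 4.9)(s - 4.7)(s - 3.7). Poles: 3.7, 4.7, 4.9. RHP poles (Re>0): 3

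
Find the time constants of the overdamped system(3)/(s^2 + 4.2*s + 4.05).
Overdamped: real poles at -1.5, -2.7. τ = -1/pole → τ₁ = 0.6667, τ₂ = 0.3704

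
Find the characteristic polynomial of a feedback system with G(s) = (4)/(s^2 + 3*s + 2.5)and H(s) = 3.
Characteristic poly = G_den * H_den + G_num * H_num = (s^2 + 3*s + 2.5) + (12) = s^2 + 3*s + 14.5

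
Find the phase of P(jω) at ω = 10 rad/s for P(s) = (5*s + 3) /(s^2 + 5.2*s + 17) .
Substitute s = j*10: P(j10) = 0.245075 - 0.448869j.
∠P(j10) = atan2(Im, Re) = atan2(-0.448869, 0.245075) = -61.37°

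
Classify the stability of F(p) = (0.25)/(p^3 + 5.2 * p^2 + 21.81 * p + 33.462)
Denominator: p^3 + 5.2*p^2 + 21.81*p + 33.462 = (p + 2.2)(p^2 + 3*p + 15.21). Poles: -1.5 + 3.6j, -1.5 - 3.6j, -2.2. Stable (all poles in LHP)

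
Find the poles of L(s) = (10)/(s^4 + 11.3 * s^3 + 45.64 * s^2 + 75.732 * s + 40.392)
Set denominator = 0: s^4 + 11.3*s^3 + 45.64*s^2 + 75.732*s + 40.392 = (s + 3.3)(s + 3.6)(s + 3.4)(s + 1) = 0 → Poles: -1, -3.3, -3.4, -3.6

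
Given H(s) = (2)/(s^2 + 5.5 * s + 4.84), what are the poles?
Set denominator = 0: s^2 + 5.5*s + 4.84 = (s + 1.1)(s + 4.4) = 0 → Poles: -1.1, -4.4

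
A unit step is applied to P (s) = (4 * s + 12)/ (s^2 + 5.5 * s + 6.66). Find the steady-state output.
FVT: lim_{t→∞} y(t) = lim_{s→0} s*Y(s) where Y(s) = P(s)/s.
= lim_{s→0} P(s) = P(0) = num(0)/den(0) = 12/6.66 = 1.802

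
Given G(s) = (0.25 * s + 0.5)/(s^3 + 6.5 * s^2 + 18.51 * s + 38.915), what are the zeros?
Set numerator = 0: 0.25*s + 0.5 = 0 → Zeros: -2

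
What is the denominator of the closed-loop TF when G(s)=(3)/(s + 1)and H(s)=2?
Characteristic poly = G_den * H_den + G_num * H_num = (s + 1) + (6) = s + 7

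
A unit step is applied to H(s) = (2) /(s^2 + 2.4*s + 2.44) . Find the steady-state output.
FVT: lim_{t→∞} y(t) = lim_{s→0} s*Y(s) where Y(s) = H(s)/s.
= lim_{s→0} H(s) = H(0) = num(0)/den(0) = 2/2.44 = 0.8197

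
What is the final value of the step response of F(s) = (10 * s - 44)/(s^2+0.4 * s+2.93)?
FVT: lim_{t→∞} y(t) = lim_{s→0} s*Y(s) where Y(s) = F(s)/s.
= lim_{s→0} F(s) = F(0) = num(0)/den(0) = -44/2.93 = -15.02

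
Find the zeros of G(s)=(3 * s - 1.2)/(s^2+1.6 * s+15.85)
Set numerator = 0: 3*s - 1.2 = 0 → Zeros: 0.4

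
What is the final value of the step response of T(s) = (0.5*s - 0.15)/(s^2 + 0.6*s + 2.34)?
FVT: lim_{t→∞} y(t) = lim_{s→0} s*Y(s) where Y(s) = T(s)/s.
= lim_{s→0} T(s) = T(0) = num(0)/den(0) = -0.15/2.34 = -0.0641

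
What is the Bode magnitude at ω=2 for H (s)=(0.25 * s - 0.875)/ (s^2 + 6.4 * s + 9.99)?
Substitute s = j*2: H(j2) = 0.00580187 + 0.0710745j.
|H(j2)| = sqrt(Re² + Im²) = 0.07131.
20*log₁₀(0.07131) = -22.94 dB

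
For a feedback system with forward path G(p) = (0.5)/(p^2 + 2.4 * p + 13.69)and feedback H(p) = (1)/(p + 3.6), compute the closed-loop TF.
Closed-loop T = G/(1+GH).
Numerator: G_num * H_den = 0.5*p + 1.8.
Denominator: G_den * H_den + G_num * H_num = (p^3 + 6*p^2 + 22.33*p + 49.284) + (0.5) = p^3 + 6*p^2 + 22.33*p + 49.784.
T(p) = (0.5*p + 1.8)/(p^3 + 6*p^2 + 22.33*p + 49.784)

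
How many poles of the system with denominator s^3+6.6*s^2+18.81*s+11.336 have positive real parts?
s^3 + 6.6*s^2 + 18.81*s + 11.336 = (s + 0.8)(s^2 + 5.8*s + 14.17). Poles: -0.8, -2.9 + 2.4j, -2.9 - 2.4j. RHP poles (Re>0): 0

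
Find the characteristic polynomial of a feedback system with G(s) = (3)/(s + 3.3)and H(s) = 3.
Characteristic poly = G_den * H_den + G_num * H_num = (s + 3.3) + (9) = s + 12.3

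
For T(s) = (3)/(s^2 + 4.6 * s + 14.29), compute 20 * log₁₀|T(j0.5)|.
Substitute s = j*0.5: T(j0.5) = 0.208091 - 0.034089j.
|T(j0.5)| = sqrt(Re² + Im²) = 0.2109.
20*log₁₀(0.2109) = -13.52 dB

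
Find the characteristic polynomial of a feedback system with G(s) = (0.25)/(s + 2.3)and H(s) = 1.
Characteristic poly = G_den * H_den + G_num * H_num = (s + 2.3) + (0.25) = s + 2.55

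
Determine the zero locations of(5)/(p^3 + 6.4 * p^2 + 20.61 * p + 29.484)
Numerator is a nonzero constant (5) → Zeros: none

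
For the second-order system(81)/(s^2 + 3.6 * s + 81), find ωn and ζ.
Standard form: ωn²/(s²+2ζωn·s+ωn²).
const=81=ωn² → ωn=9, s coeff=3.6=2ζωn → ζ=0.2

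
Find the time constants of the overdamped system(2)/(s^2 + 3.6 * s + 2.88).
Overdamped: real poles at -1.2, -2.4. τ = -1/pole → τ₁ = 0.8333, τ₂ = 0.4167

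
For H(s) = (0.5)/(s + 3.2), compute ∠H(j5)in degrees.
Substitute s = j*5: H(j5) = 0.045403 - 0.0709421j.
∠H(j5) = atan2(Im, Re) = atan2(-0.0709421, 0.045403) = -57.38°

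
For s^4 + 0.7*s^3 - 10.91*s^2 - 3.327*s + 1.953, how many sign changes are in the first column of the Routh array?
Routh array:
s^4: [1, -10.91, 1.953]; s^3: [0.7, -3.327]; s^2: [-6.15714, 1.953]; s^1: [-3.10497]; s^0: [1.953]
First column: [1, 0.7, -6.15714, -3.10497, 1.953]. Sign changes = 2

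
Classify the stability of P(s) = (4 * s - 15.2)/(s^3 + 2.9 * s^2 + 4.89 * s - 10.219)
Denominator: s^3 + 2.9*s^2 + 4.89*s - 10.219 = (s - 1.1)(s^2 + 4*s + 9.29). Poles: -2 + 2.3j, -2 - 2.3j, 1.1. Unstable (1 pole(s) in RHP)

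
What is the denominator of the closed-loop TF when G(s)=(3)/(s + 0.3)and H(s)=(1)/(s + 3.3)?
Characteristic poly = G_den * H_den + G_num * H_num = (s^2 + 3.6*s + 0.99) + (3) = s^2 + 3.6*s + 3.99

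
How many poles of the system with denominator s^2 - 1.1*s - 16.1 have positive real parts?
s^2 - 1.1*s - 16.1 = (s - 4.6)(s + 3.5). Poles: -3.5, 4.6. RHP poles (Re>0): 1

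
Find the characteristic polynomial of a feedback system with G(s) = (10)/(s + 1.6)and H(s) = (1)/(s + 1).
Characteristic poly = G_den * H_den + G_num * H_num = (s^2 + 2.6*s + 1.6) + (10) = s^2 + 2.6*s + 11.6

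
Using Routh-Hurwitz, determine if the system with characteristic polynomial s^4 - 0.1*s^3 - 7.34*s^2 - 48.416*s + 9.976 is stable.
Routh array:
s^4: [1, -7.34, 9.976]; s^3: [-0.1, -48.416]; s^2: [-491.5, 9.976]; s^1: [-48.418]; s^0: [9.976]
First column: [1, -0.1, -491.5, -48.418, 9.976]. Sign changes = 2.
No, unstable (2 RHP root(s))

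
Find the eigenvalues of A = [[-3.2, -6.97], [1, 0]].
Eigenvalues solve det(λI - A) = 0.
Characteristic polynomial: λ^2 + 3.2*λ + 6.97 = 0.
Roots: -1.6 + 2.1j, -1.6 - 2.1j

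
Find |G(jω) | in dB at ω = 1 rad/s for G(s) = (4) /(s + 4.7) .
Substitute s = j*1: G(j1) = 0.814205 - 0.173235j.
|G(j1)| = sqrt(Re² + Im²) = 0.8324.
20*log₁₀(0.8324) = -1.59 dB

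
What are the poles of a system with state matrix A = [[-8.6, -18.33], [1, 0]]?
Eigenvalues solve det(λI - A) = 0.
Characteristic polynomial: λ^2 + 8.6*λ + 18.33 = 0.
Factor: (λ + 4.7)(λ + 3.9) = 0.
Roots: -3.9, -4.7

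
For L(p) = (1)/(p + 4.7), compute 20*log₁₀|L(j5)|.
Substitute p = j*5: L(j5) = 0.0998089 - 0.10618j.
|L(j5)| = sqrt(Re² + Im²) = 0.1457.
20*log₁₀(0.1457) = -16.73 dB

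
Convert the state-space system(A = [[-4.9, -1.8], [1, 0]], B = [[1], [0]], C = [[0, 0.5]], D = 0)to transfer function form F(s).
F(s) = C(sI - A)⁻¹B + D.
Characteristic polynomial det(sI - A) = s^2 + 4.9*s + 1.8.
Numerator from C·adj(sI-A)·B + D·det(sI-A) = 0.5.
F(s) = (0.5)/(s^2 + 4.9*s + 1.8)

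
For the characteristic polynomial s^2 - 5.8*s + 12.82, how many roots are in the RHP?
Poles: 2.9 + 2.1j, 2.9 - 2.1j. RHP poles (Re>0): 2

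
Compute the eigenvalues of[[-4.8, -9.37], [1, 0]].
Eigenvalues solve det(λI - A) = 0.
Characteristic polynomial: λ^2 + 4.8*λ + 9.37 = 0.
Roots: -2.4 + 1.9j, -2.4 - 1.9j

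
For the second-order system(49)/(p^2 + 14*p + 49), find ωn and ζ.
Standard form: ωn²/(p²+2ζωn·p+ωn²).
const=49=ωn² → ωn=7, p coeff=14=2ζωn → ζ=1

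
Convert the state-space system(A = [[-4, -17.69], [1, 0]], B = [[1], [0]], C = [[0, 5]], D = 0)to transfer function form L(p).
L(p) = C(pI - A)⁻¹B + D.
Characteristic polynomial det(pI - A) = p^2 + 4*p + 17.69.
Numerator from C·adj(pI-A)·B + D·det(pI-A) = 5.
L(p) = (5)/(p^2 + 4*p + 17.69)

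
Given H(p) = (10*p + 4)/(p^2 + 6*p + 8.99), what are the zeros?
Set numerator = 0: 10*p + 4 = 0 → Zeros: -0.4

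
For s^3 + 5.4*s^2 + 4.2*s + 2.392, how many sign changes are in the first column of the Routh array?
Routh array:
s^3: [1, 4.2]; s^2: [5.4, 2.392]; s^1: [3.75704]; s^0: [2.392]
First column: [1, 5.4, 3.75704, 2.392]. Sign changes = 0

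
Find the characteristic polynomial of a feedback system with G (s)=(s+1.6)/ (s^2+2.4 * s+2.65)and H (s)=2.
Characteristic poly = G_den * H_den + G_num * H_num = (s^2 + 2.4*s + 2.65) + (2*s + 3.2) = s^2 + 4.4*s + 5.85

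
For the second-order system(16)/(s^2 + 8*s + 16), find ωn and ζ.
Standard form: ωn²/(s²+2ζωn·s+ωn²).
const=16=ωn² → ωn=4, s coeff=8=2ζωn → ζ=1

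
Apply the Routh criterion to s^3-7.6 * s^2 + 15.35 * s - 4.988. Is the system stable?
Routh array:
s^3: [1, 15.35]; s^2: [-7.6, -4.988]; s^1: [14.6937]; s^0: [-4.988]
First column: [1, -7.6, 14.6937, -4.988]. Sign changes = 3.
No, unstable (3 RHP root(s))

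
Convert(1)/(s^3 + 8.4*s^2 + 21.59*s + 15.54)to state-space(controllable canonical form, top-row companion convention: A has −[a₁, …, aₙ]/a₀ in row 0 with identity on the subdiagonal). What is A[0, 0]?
Reachable canonical form for den = s^3 + 8.4*s^2 + 21.59*s + 15.54: top row of A = -[a₁,a₂,...,aₙ]/a₀, ones on the subdiagonal, zeros elsewhere.
A = [[-8.4, -21.59, -15.54], [1, 0, 0], [0, 1, 0]].
A[0,0] = -8.4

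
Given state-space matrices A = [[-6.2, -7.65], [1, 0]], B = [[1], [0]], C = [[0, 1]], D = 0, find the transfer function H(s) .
H(s) = C(sI - A)⁻¹B + D.
Characteristic polynomial det(sI - A) = s^2 + 6.2*s + 7.65.
Numerator from C·adj(sI-A)·B + D·det(sI-A) = 1.
H(s) = (1)/(s^2 + 6.2*s + 7.65)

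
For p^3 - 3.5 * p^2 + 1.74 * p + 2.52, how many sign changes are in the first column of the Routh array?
Routh array:
p^3: [1, 1.74]; p^2: [-3.5, 2.52]; p^1: [2.46]; p^0: [2.52]
First column: [1, -3.5, 2.46, 2.52]. Sign changes = 2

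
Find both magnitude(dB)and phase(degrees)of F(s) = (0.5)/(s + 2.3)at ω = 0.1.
Substitute s = j*0.1: F(j0.1) = 0.216981 - 0.00943396j.
|F| = 20*log₁₀(sqrt(Re²+Im²)) = -13.26 dB.
∠F = atan2(Im, Re) = -2.49°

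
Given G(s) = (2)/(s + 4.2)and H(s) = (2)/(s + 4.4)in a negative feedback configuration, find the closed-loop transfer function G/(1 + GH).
Closed-loop T = G/(1+GH).
Numerator: G_num * H_den = 2*s + 8.8.
Denominator: G_den * H_den + G_num * H_num = (s^2 + 8.6*s + 18.48) + (4) = s^2 + 8.6*s + 22.48.
T(s) = (2*s + 8.8)/(s^2 + 8.6*s + 22.48)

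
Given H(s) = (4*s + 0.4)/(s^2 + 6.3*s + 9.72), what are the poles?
Set denominator = 0: s^2 + 6.3*s + 9.72 = (s + 3.6)(s + 2.7) = 0 → Poles: -2.7, -3.6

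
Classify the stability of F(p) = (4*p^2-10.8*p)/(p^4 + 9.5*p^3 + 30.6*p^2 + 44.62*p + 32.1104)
Denominator: p^4 + 9.5*p^3 + 30.6*p^2 + 44.62*p + 32.1104 = (p + 4.7)(p + 2.8)(p^2 + 2*p + 2.44). Poles: -1 + 1.2j, -1 - 1.2j, -2.8, -4.7. Stable (all poles in LHP)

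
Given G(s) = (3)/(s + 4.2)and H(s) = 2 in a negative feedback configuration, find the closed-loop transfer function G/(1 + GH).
Closed-loop T = G/(1+GH).
Numerator: G_num * H_den = 3.
Denominator: G_den * H_den + G_num * H_num = (s + 4.2) + (6) = s + 10.2.
T(s) = (3)/(s + 10.2)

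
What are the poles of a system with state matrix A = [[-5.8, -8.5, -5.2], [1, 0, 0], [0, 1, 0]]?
Eigenvalues solve det(λI - A) = 0.
Characteristic polynomial: λ^3 + 5.8*λ^2 + 8.5*λ + 5.2 = 0.
Factor: (λ + 4)(λ^2 + 1.8*λ + 1.3) = 0.
Roots: -0.9 + 0.7j, -0.9 - 0.7j, -4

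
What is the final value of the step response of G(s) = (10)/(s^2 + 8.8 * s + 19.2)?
FVT: lim_{t→∞} y(t) = lim_{s→0} s*Y(s) where Y(s) = G(s)/s.
= lim_{s→0} G(s) = G(0) = num(0)/den(0) = 10/19.2 = 0.5208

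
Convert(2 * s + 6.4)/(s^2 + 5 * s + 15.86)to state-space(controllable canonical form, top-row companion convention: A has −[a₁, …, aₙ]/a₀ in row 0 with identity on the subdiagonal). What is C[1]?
Reachable canonical form: C = numerator coefficients (right-aligned, zero-padded to length n).
num = 2*s + 6.4, C = [[2, 6.4]].
C[1] = 6.4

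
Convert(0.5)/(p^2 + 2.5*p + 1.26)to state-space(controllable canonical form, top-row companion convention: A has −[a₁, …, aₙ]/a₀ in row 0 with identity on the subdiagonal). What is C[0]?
Reachable canonical form: C = numerator coefficients (right-aligned, zero-padded to length n).
num = 0.5, C = [[0, 0.5]].
C[0] = 0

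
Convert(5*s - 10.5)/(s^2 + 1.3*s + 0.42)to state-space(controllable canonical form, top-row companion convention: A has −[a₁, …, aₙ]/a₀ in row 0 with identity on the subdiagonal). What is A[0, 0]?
Reachable canonical form for den = s^2 + 1.3*s + 0.42: top row of A = -[a₁,a₂,...,aₙ]/a₀, ones on the subdiagonal, zeros elsewhere.
A = [[-1.3, -0.42], [1, 0]].
A[0,0] = -1.3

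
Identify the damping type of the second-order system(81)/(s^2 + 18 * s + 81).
Standard form: ωn²/(s²+2ζωn·s+ωn²) gives ωn=9, ζ=1.
Critically damped (ζ = 1)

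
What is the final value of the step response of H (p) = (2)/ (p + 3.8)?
FVT: lim_{t→∞} y(t) = lim_{p→0} p*Y(p) where Y(p) = H(p)/p.
= lim_{p→0} H(p) = H(0) = num(0)/den(0) = 2/3.8 = 0.5263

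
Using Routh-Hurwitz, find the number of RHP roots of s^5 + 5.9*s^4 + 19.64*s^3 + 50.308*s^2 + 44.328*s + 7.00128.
Routh array:
s^5: [1, 19.64, 44.328]; s^4: [5.9, 50.308, 7.00128]; s^3: [11.1132, 43.1413]; s^2: [27.4043, 7.00128]; s^1: [40.3021]; s^0: [7.00128]
First column: [1, 5.9, 11.1132, 27.4043, 40.3021, 7.00128]. Sign changes = RHP roots = 0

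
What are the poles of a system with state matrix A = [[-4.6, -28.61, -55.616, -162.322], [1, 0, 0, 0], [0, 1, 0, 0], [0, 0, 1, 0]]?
Eigenvalues solve det(λI - A) = 0.
Characteristic polynomial: λ^4 + 4.6*λ^3 + 28.61*λ^2 + 55.616*λ + 162.322 = 0.
Factor: (λ^2 + 3.8*λ + 13.85)(λ^2 + 0.8*λ + 11.72) = 0.
Roots: -0.4 + 3.4j, -0.4 - 3.4j, -1.9 + 3.2j, -1.9 - 3.2j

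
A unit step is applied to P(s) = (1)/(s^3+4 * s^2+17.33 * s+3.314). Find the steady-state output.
FVT: lim_{t→∞} y(t) = lim_{s→0} s*Y(s) where Y(s) = P(s)/s.
= lim_{s→0} P(s) = P(0) = num(0)/den(0) = 1/3.314 = 0.3018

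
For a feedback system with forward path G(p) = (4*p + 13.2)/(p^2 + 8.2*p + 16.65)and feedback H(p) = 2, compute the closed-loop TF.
Closed-loop T = G/(1+GH).
Numerator: G_num * H_den = 4*p + 13.2.
Denominator: G_den * H_den + G_num * H_num = (p^2 + 8.2*p + 16.65) + (8*p + 26.4) = p^2 + 16.2*p + 43.05.
T(p) = (4*p + 13.2)/(p^2 + 16.2*p + 43.05)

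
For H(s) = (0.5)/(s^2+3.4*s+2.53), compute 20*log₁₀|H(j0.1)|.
Substitute s = j*0.1: H(j0.1) = 0.194865 - 0.0262914j.
|H(j0.1)| = sqrt(Re² + Im²) = 0.1966.
20*log₁₀(0.1966) = -14.13 dB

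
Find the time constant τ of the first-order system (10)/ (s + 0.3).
First-order system: τ = -1/pole. Pole = -0.3. τ = -1/(-0.3) = 3.333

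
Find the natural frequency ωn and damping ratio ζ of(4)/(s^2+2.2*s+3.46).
Underdamped: complex pole -1.1 + 1.5j. ωn = |pole| = 1.86, ζ = -Re(pole)/ωn = 0.5914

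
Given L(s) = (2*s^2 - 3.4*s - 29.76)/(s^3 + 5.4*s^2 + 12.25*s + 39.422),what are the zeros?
Set numerator = 0: 2*s^2 - 3.4*s - 29.76 = 2*(s - 4.8)(s + 3.1) = 0 → Zeros: -3.1, 4.8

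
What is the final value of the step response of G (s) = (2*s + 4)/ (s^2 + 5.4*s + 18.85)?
FVT: lim_{t→∞} y(t) = lim_{s→0} s*Y(s) where Y(s) = G(s)/s.
= lim_{s→0} G(s) = G(0) = num(0)/den(0) = 4/18.85 = 0.2122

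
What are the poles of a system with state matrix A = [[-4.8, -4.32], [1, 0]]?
Eigenvalues solve det(λI - A) = 0.
Characteristic polynomial: λ^2 + 4.8*λ + 4.32 = 0.
Factor: (λ + 1.2)(λ + 3.6) = 0.
Roots: -1.2, -3.6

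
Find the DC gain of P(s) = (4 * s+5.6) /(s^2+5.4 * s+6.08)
DC gain = P(0) = num(0)/den(0) = 5.6/6.08 = 0.9211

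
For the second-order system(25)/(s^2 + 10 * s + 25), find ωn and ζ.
Standard form: ωn²/(s²+2ζωn·s+ωn²).
const=25=ωn² → ωn=5, s coeff=10=2ζωn → ζ=1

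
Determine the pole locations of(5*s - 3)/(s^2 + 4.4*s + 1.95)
Set denominator = 0: s^2 + 4.4*s + 1.95 = (s + 3.9)(s + 0.5) = 0 → Poles: -0.5, -3.9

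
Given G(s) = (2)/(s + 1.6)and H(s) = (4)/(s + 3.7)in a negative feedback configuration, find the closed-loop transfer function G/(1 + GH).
Closed-loop T = G/(1+GH).
Numerator: G_num * H_den = 2*s + 7.4.
Denominator: G_den * H_den + G_num * H_num = (s^2 + 5.3*s + 5.92) + (8) = s^2 + 5.3*s + 13.92.
T(s) = (2*s + 7.4)/(s^2 + 5.3*s + 13.92)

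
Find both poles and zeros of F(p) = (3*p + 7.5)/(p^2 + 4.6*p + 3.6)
Set denominator = 0: p^2 + 4.6*p + 3.6 = (p + 3.6)(p + 1) = 0 → Poles: -1, -3.6
Set numerator = 0: 3*p + 7.5 = 0 → Zeros: -2.5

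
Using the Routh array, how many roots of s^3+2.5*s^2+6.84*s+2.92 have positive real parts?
Routh array:
s^3: [1, 6.84]; s^2: [2.5, 2.92]; s^1: [5.672]; s^0: [2.92]
First column: [1, 2.5, 5.672, 2.92]. Sign changes = RHP roots = 0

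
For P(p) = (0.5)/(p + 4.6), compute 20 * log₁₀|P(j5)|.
Substitute p = j*5: P(j5) = 0.0498267 - 0.0541594j.
|P(j5)| = sqrt(Re² + Im²) = 0.07359.
20*log₁₀(0.07359) = -22.66 dB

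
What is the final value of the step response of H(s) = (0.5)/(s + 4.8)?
FVT: lim_{t→∞} y(t) = lim_{s→0} s*Y(s) where Y(s) = H(s)/s.
= lim_{s→0} H(s) = H(0) = num(0)/den(0) = 0.5/4.8 = 0.1042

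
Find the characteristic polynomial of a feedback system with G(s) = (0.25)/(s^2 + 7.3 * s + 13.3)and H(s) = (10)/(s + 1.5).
Characteristic poly = G_den * H_den + G_num * H_num = (s^3 + 8.8*s^2 + 24.25*s + 19.95) + (2.5) = s^3 + 8.8*s^2 + 24.25*s + 22.45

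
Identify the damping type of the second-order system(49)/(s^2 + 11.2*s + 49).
Standard form: ωn²/(s²+2ζωn·s+ωn²) gives ωn=7, ζ=0.8.
Underdamped (ζ = 0.8 < 1)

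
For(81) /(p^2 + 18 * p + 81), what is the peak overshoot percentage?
Standard form: ωn²/(p²+2ζωn·p+ωn²) → ωn = 9, ζ = 1.
ζ ≥ 1, so the response is non-oscillatory: peak overshoot = 0%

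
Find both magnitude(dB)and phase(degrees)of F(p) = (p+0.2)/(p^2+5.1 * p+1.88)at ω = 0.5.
Substitute p = j*0.5: F(j0.5) = 0.174793 + 0.0332991j.
|F| = 20*log₁₀(sqrt(Re²+Im²)) = -14.99 dB.
∠F = atan2(Im, Re) = 10.79°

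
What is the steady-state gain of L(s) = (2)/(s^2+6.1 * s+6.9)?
DC gain = L(0) = num(0)/den(0) = 2/6.9 = 0.2899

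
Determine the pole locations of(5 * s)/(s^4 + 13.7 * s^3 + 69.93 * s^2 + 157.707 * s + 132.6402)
Set denominator = 0: s^4 + 13.7*s^3 + 69.93*s^2 + 157.707*s + 132.6402 = (s + 3.3)(s + 3.3)(s + 4.2)(s + 2.9) = 0 → Poles: -2.9, -3.3, -3.3, -4.2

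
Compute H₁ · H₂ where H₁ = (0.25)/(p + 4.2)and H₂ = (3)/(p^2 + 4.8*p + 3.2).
Series: H = H₁ · H₂ = (n₁·n₂)/(d₁·d₂).
Num: n₁·n₂ = 0.75. Den: d₁·d₂ = p^3 + 9*p^2 + 23.36*p + 13.44.
H(p) = (0.75)/(p^3 + 9*p^2 + 23.36*p + 13.44)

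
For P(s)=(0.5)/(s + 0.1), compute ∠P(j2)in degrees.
Substitute s = j*2: P(j2) = 0.0124688 - 0.249377j.
∠P(j2) = atan2(Im, Re) = atan2(-0.249377, 0.0124688) = -87.14°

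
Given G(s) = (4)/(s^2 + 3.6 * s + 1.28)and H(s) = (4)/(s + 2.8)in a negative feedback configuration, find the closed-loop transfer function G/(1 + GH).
Closed-loop T = G/(1+GH).
Numerator: G_num * H_den = 4*s + 11.2.
Denominator: G_den * H_den + G_num * H_num = (s^3 + 6.4*s^2 + 11.36*s + 3.584) + (16) = s^3 + 6.4*s^2 + 11.36*s + 19.584.
T(s) = (4*s + 11.2)/(s^3 + 6.4*s^2 + 11.36*s + 19.584)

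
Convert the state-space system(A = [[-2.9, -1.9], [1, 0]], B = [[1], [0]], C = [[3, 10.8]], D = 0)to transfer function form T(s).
T(s) = C(sI - A)⁻¹B + D.
Characteristic polynomial det(sI - A) = s^2 + 2.9*s + 1.9.
Numerator from C·adj(sI-A)·B + D·det(sI-A) = 3*s + 10.8.
T(s) = (3*s + 10.8)/(s^2 + 2.9*s + 1.9)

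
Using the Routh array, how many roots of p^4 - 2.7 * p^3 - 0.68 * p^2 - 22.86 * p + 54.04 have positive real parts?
Routh array:
p^4: [1, -0.68, 54.04]; p^3: [-2.7, -22.86]; p^2: [-9.14667, 54.04]; p^1: [-38.812]; p^0: [54.04]
First column: [1, -2.7, -9.14667, -38.812, 54.04]. Sign changes = RHP roots = 2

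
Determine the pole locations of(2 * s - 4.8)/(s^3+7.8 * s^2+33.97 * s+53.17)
Set denominator = 0: s^3 + 7.8*s^2 + 33.97*s + 53.17 = (s + 2.6)(s^2 + 5.2*s + 20.45) = 0 → Poles: -2.6, -2.6 + 3.7j, -2.6 - 3.7j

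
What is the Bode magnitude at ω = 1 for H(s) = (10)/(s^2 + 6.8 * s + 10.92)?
Substitute s = j*1: H(j1) = 0.68581 - 0.470112j.
|H(j1)| = sqrt(Re² + Im²) = 0.8315.
20*log₁₀(0.8315) = -1.60 dB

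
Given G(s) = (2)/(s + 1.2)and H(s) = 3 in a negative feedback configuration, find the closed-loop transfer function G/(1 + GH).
Closed-loop T = G/(1+GH).
Numerator: G_num * H_den = 2.
Denominator: G_den * H_den + G_num * H_num = (s + 1.2) + (6) = s + 7.2.
T(s) = (2)/(s + 7.2)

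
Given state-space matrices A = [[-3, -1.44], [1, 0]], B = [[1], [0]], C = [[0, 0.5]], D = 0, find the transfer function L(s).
L(s) = C(sI - A)⁻¹B + D.
Characteristic polynomial det(sI - A) = s^2 + 3*s + 1.44.
Numerator from C·adj(sI-A)·B + D·det(sI-A) = 0.5.
L(s) = (0.5)/(s^2 + 3*s + 1.44)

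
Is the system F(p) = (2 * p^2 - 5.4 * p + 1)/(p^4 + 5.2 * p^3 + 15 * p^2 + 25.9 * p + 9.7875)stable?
Denominator: p^4 + 5.2*p^3 + 15*p^2 + 25.9*p + 9.7875 = (p + 2.7)(p + 0.5)(p^2 + 2*p + 7.25). Poles: -0.5, -1 + 2.5j, -1 - 2.5j, -2.7. All Re(p)<0: Yes (stable)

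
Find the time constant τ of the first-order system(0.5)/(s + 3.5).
First-order system: τ = -1/pole. Pole = -3.5. τ = -1/(-3.5) = 0.2857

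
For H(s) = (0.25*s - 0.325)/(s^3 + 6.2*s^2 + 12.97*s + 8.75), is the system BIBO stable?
Denominator: s^3 + 6.2*s^2 + 12.97*s + 8.75 = (s + 1.4)(s^2 + 4.8*s + 6.25). Poles: -1.4, -2.4 + 0.7j, -2.4 - 0.7j. All Re(p)<0: Yes (stable)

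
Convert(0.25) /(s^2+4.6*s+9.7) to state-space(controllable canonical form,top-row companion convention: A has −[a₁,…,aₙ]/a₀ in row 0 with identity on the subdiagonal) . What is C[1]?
Reachable canonical form: C = numerator coefficients (right-aligned, zero-padded to length n).
num = 0.25, C = [[0, 0.25]].
C[1] = 0.25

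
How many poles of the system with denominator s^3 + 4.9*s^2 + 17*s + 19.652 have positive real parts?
s^3 + 4.9*s^2 + 17*s + 19.652 = (s + 1.7)(s^2 + 3.2*s + 11.56). Poles: -1.6 + 3j, -1.6 - 3j, -1.7. RHP poles (Re>0): 0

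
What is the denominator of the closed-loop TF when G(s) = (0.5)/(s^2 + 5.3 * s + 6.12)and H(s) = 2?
Characteristic poly = G_den * H_den + G_num * H_num = (s^2 + 5.3*s + 6.12) + (1) = s^2 + 5.3*s + 7.12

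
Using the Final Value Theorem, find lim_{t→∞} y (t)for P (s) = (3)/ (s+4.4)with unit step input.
FVT: lim_{t→∞} y(t) = lim_{s→0} s*Y(s) where Y(s) = P(s)/s.
= lim_{s→0} P(s) = P(0) = num(0)/den(0) = 3/4.4 = 0.6818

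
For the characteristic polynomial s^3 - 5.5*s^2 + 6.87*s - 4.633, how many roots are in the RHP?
s^3 - 5.5*s^2 + 6.87*s - 4.633 = (s - 4.1)(s^2 - 1.4*s + 1.13). Poles: 0.7 + 0.8j, 0.7 - 0.8j, 4.1. RHP poles (Re>0): 3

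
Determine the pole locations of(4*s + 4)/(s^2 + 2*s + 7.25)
Set denominator = 0: s^2 + 2*s + 7.25 = 0 → Poles: -1 + 2.5j, -1 - 2.5j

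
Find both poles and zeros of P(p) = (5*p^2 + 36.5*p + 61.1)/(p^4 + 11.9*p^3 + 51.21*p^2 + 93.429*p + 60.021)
Set denominator = 0: p^4 + 11.9*p^3 + 51.21*p^2 + 93.429*p + 60.021 = (p + 3.9)(p + 3.8)(p + 1.5)(p + 2.7) = 0 → Poles: -1.5, -2.7, -3.8, -3.9
Set numerator = 0: 5*p^2 + 36.5*p + 61.1 = 5*(p + 2.6)(p + 4.7) = 0 → Zeros: -2.6, -4.7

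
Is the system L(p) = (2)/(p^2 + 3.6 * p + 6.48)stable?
Denominator: p^2 + 3.6*p + 6.48. Poles: -1.8 + 1.8j, -1.8 - 1.8j. All Re(p)<0: Yes (stable)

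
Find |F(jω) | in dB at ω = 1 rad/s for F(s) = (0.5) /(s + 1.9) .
Substitute s = j*1: F(j1) = 0.206074 - 0.10846j.
|F(j1)| = sqrt(Re² + Im²) = 0.2329.
20*log₁₀(0.2329) = -12.66 dB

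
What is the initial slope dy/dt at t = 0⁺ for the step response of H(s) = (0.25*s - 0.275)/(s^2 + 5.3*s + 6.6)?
IVT: y'(0⁺) = lim_{s→∞} s²·Y(s) = lim_{s→∞} s·H(s).
deg(num) = 1, deg(den) = 2, relative degree = 1, so s·H(s) → (leading num)/(leading den) = 0.25/1 = 0.25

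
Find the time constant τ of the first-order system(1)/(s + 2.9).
First-order system: τ = -1/pole. Pole = -2.9. τ = -1/(-2.9) = 0.3448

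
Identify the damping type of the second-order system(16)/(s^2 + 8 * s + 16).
Standard form: ωn²/(s²+2ζωn·s+ωn²) gives ωn=4, ζ=1.
Critically damped (ζ = 1)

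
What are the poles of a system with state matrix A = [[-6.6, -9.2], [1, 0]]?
Eigenvalues solve det(λI - A) = 0.
Characteristic polynomial: λ^2 + 6.6*λ + 9.2 = 0.
Factor: (λ + 4.6)(λ + 2) = 0.
Roots: -2, -4.6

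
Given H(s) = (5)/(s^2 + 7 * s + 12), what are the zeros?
Numerator is a nonzero constant (5) → Zeros: none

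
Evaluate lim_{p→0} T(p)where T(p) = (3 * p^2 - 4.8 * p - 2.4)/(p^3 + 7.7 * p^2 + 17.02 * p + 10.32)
DC gain = T(0) = num(0)/den(0) = -2.4/10.32 = -0.2326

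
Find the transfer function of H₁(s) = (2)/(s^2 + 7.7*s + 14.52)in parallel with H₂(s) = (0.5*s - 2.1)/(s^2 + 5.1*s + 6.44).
Parallel: H = H₁ + H₂ = (n₁·d₂ + n₂·d₁)/(d₁·d₂).
n₁·d₂ = 2*s^2 + 10.2*s + 12.88. n₂·d₁ = 0.5*s^3 + 1.75*s^2 - 8.91*s - 30.492. Sum = 0.5*s^3 + 3.75*s^2 + 1.29*s - 17.612. d₁·d₂ = s^4 + 12.8*s^3 + 60.23*s^2 + 123.64*s + 93.5088.
H(s) = (0.5*s^3 + 3.75*s^2 + 1.29*s - 17.612)/(s^4 + 12.8*s^3 + 60.23*s^2 + 123.64*s + 93.5088)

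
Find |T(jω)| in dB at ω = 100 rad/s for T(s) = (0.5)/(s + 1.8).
Substitute s = j*100: T(j100) = 8.99708e-05 - 0.00499838j.
|T(j100)| = sqrt(Re² + Im²) = 0.004999.
20*log₁₀(0.004999) = -46.02 dB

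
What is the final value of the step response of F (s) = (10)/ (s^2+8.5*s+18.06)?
FVT: lim_{t→∞} y(t) = lim_{s→0} s*Y(s) where Y(s) = F(s)/s.
= lim_{s→0} F(s) = F(0) = num(0)/den(0) = 10/18.06 = 0.5537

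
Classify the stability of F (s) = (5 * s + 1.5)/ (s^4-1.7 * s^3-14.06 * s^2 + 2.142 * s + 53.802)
Denominator: s^4 - 1.7*s^3 - 14.06*s^2 + 2.142*s + 53.802 = (s - 2.1)(s - 4.2)(s^2 + 4.6*s + 6.1). Poles: -2.3 + 0.9j, -2.3 - 0.9j, 2.1, 4.2. Unstable (2 pole(s) in RHP)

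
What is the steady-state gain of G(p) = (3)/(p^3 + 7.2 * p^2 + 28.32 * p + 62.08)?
DC gain = G(0) = num(0)/den(0) = 3/62.08 = 0.04832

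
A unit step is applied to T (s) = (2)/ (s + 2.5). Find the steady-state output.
FVT: lim_{t→∞} y(t) = lim_{s→0} s*Y(s) where Y(s) = T(s)/s.
= lim_{s→0} T(s) = T(0) = num(0)/den(0) = 2/2.5 = 0.8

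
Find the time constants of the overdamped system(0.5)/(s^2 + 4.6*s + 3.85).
Overdamped: real poles at -1.1, -3.5. τ = -1/pole → τ₁ = 0.9091, τ₂ = 0.2857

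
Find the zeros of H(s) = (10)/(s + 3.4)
Numerator is a nonzero constant (10) → Zeros: none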